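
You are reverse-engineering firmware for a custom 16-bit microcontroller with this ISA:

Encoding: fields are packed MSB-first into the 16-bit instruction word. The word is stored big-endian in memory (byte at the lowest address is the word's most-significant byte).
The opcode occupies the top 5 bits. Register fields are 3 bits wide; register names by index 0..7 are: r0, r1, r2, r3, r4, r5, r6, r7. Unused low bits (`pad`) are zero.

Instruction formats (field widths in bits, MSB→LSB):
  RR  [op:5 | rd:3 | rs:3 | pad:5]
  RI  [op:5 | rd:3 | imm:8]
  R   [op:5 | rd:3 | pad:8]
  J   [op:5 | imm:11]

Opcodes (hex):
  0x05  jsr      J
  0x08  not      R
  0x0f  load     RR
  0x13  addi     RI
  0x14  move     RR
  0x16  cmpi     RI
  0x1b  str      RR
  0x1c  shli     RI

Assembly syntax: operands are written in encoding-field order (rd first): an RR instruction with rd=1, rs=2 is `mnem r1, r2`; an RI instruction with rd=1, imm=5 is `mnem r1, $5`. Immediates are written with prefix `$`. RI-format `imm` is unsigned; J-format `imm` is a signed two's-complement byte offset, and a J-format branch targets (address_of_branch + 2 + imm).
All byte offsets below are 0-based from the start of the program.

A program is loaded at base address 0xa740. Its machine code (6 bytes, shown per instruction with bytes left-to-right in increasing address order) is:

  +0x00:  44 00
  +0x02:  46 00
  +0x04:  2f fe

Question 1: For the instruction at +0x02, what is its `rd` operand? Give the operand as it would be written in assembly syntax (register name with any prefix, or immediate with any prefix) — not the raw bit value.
r6

@+02  big-endian(46 00) = 0x4600
  top 5b → 0x8 → not [R]
  rd: (w>>8)&0x7=0x6 → r6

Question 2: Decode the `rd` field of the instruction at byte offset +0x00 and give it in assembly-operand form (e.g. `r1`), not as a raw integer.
off 0x00: read 44 00 as big → 0x4400
  opcode bits[15:11]=0x8: not/R
  rd: (w>>8)&0x7=0x4 → r4

r4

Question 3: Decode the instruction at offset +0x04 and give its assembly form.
jsr $-2

[04] 2f fe → 0x2ffe
  op=0x2ffe>>11=0x5 ⇒ jsr (J)
  [10:0] imm=2046 (s11→-2) = $-2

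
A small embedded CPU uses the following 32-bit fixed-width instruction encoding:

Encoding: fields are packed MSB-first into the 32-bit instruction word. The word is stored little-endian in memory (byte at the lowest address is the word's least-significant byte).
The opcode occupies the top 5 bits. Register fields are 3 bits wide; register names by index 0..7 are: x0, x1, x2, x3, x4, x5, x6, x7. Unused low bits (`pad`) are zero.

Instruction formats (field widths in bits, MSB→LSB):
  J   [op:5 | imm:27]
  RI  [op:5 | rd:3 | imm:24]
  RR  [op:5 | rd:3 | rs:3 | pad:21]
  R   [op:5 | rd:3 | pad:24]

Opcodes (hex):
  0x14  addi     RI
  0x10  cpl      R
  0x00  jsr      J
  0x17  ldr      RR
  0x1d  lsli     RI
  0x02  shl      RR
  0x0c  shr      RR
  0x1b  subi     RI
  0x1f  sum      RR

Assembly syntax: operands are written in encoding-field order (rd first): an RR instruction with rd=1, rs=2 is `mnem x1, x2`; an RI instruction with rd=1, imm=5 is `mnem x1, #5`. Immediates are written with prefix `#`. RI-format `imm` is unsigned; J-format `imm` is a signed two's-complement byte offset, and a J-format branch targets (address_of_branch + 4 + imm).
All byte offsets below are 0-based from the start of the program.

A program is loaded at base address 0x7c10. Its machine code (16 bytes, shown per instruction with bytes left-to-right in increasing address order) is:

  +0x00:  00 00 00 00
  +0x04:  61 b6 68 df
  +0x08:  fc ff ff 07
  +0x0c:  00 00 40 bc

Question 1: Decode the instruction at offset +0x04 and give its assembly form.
subi x7, #6862433

[04] 61 b6 68 df → 0xdf68b661
  top 5b → 0x1b → subi [RI]
  [26:24] rd=7 = x7
  [23:0] imm=6862433 = #6862433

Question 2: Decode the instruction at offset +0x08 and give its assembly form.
jsr #-4

@+08  little-endian(fc ff ff 07) = 0x07fffffc
  op=0x07fffffc>>27=0x0 ⇒ jsr (J)
  imm: (w>>0)&0x7ffffff=0x7fffffc (s27→-4) → #-4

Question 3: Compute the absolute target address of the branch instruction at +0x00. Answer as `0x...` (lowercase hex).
0x7c14

+0x00: 00 00 00 00 ⇒ word 0x00000000 (little)
  op=0x00000000>>27=0x0 ⇒ jsr (J)
  [26:0] imm=0 = #0
  target = base 0x7c10 + off 0x00 + 4 + imm 0 = 0x7c14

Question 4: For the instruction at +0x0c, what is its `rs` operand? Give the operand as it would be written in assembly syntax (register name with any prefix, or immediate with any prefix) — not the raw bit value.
x2

off 0x0c: read 00 00 40 bc as little → 0xbc400000
  top 5b → 0x17 → ldr [RR]
  rd@[26:24]=0x4 ⇒ x4
  rs@[23:21]=0x2 ⇒ x2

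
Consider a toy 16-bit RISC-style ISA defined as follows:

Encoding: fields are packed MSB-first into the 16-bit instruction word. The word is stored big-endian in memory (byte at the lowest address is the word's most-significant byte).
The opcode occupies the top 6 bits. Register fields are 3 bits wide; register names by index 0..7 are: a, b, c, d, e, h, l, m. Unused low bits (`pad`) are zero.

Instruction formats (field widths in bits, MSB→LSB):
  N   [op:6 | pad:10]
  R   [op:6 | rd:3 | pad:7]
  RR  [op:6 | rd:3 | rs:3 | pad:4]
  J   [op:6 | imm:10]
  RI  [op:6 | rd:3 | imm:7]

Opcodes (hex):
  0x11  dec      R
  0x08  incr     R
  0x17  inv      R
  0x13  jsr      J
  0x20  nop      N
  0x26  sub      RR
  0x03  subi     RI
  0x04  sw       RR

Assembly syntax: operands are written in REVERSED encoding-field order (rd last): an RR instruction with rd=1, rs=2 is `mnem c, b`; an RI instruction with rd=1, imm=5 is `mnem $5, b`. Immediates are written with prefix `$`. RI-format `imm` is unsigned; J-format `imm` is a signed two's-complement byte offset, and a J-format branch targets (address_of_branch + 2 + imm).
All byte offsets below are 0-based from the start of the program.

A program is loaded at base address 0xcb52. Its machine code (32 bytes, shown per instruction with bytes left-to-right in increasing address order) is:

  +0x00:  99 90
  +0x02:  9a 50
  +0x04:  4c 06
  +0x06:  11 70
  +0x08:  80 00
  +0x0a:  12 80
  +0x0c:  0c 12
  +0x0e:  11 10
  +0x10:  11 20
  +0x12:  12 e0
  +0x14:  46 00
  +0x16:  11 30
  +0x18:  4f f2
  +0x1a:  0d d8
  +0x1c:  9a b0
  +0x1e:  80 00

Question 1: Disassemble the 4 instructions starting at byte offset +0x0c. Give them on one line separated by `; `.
subi $18, a; sw b, c; sw c, c; sw l, h

+0x0c: 0c 12 ⇒ word 0x0c12 (big)
  opcode bits[15:10]=0x3: subi/RI
  [9:7] rd=0 = a
  [6:0] imm=18 = $18
+0x0e: 11 10 ⇒ word 0x1110 (big)
  opcode bits[15:10]=0x4: sw/RR
  [9:7] rd=2 = c
  [6:4] rs=1 = b
+0x10: 11 20 ⇒ word 0x1120 (big)
  opcode bits[15:10]=0x4: sw/RR
  [9:7] rd=2 = c
  [6:4] rs=2 = c
+0x12: 12 e0 ⇒ word 0x12e0 (big)
  opcode bits[15:10]=0x4: sw/RR
  [9:7] rd=5 = h
  [6:4] rs=6 = l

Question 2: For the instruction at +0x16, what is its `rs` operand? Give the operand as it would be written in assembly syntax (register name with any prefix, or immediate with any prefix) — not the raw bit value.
d

[16] 11 30 → 0x1130
  op=0x1130>>10=0x4 ⇒ sw (RR)
  rd@[9:7]=0x2 ⇒ c
  rs@[6:4]=0x3 ⇒ d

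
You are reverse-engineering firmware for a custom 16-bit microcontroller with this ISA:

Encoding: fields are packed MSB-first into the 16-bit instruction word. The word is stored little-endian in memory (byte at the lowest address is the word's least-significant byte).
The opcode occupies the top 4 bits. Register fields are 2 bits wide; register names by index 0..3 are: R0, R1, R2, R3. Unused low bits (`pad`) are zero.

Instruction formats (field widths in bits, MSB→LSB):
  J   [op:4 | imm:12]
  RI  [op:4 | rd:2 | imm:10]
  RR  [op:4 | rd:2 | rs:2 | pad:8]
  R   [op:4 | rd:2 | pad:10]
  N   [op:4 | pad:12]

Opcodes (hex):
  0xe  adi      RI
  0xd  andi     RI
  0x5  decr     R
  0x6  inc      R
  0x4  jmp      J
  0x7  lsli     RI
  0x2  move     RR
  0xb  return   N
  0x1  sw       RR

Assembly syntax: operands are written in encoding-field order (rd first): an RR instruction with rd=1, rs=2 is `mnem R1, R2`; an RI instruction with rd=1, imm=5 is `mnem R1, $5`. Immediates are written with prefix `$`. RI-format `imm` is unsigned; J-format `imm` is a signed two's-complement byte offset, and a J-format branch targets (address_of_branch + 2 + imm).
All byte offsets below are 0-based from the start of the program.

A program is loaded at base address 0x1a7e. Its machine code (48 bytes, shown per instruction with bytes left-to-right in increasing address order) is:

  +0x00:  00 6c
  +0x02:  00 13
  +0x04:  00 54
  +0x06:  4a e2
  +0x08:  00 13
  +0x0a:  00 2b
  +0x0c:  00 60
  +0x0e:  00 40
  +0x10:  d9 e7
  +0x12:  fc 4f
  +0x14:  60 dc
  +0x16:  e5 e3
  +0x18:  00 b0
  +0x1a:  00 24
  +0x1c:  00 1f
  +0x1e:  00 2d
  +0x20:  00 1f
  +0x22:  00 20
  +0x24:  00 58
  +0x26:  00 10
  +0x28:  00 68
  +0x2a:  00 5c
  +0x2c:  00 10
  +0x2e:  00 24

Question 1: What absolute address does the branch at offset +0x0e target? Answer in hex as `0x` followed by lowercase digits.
@+0e  little-endian(00 40) = 0x4000
  op=0x4000>>12=0x4 ⇒ jmp (J)
  [11:0] imm=0 = $0
  target = base 0x1a7e + off 0x0e + 2 + imm 0 = 0x1a8e

0x1a8e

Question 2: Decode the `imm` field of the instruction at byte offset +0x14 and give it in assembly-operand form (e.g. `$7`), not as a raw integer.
@+14  little-endian(60 dc) = 0xdc60
  opcode bits[15:12]=0xd: andi/RI
  [11:10] rd=3 = R3
  [9:0] imm=96 = $96

$96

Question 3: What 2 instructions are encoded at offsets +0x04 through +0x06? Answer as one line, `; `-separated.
off 0x04: read 00 54 as little → 0x5400
  opcode bits[15:12]=0x5: decr/R
  rd@[11:10]=0x1 ⇒ R1
off 0x06: read 4a e2 as little → 0xe24a
  opcode bits[15:12]=0xe: adi/RI
  rd@[11:10]=0x0 ⇒ R0
  imm@[9:0]=0x24a ⇒ $586

decr R1; adi R0, $586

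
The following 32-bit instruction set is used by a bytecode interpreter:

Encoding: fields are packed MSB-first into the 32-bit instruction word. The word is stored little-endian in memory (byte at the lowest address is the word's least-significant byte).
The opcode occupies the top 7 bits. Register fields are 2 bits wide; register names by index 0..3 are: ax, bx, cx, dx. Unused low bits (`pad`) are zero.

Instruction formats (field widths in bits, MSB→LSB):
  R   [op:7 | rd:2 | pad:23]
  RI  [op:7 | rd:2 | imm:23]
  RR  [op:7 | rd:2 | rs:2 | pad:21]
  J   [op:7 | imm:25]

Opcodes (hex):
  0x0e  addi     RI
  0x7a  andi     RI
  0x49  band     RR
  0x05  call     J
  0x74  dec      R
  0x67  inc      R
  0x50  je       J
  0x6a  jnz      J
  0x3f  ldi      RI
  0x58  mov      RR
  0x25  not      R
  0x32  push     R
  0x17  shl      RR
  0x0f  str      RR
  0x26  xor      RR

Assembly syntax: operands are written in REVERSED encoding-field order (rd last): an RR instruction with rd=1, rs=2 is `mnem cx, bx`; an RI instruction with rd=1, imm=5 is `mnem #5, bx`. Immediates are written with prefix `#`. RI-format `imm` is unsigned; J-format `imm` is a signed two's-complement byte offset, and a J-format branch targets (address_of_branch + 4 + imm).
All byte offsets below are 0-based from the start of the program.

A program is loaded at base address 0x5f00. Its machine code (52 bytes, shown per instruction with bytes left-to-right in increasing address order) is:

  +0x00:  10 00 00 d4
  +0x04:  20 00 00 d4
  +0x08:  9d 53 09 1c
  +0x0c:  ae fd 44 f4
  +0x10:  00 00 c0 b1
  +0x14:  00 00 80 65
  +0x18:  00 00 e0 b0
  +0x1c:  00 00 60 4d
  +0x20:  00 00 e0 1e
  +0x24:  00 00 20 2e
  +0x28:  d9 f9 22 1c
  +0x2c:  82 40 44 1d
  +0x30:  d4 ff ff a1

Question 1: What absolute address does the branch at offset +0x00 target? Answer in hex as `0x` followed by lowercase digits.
0x5f14

[00] 10 00 00 d4 → 0xd4000010
  top 7b → 0x6a → jnz [J]
  [24:0] imm=16 = #16
  target = base 0x5f00 + off 0x00 + 4 + imm 16 = 0x5f14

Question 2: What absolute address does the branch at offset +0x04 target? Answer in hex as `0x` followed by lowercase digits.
[04] 20 00 00 d4 → 0xd4000020
  top 7b → 0x6a → jnz [J]
  [24:0] imm=32 = #32
  target = base 0x5f00 + off 0x04 + 4 + imm 32 = 0x5f28

0x5f28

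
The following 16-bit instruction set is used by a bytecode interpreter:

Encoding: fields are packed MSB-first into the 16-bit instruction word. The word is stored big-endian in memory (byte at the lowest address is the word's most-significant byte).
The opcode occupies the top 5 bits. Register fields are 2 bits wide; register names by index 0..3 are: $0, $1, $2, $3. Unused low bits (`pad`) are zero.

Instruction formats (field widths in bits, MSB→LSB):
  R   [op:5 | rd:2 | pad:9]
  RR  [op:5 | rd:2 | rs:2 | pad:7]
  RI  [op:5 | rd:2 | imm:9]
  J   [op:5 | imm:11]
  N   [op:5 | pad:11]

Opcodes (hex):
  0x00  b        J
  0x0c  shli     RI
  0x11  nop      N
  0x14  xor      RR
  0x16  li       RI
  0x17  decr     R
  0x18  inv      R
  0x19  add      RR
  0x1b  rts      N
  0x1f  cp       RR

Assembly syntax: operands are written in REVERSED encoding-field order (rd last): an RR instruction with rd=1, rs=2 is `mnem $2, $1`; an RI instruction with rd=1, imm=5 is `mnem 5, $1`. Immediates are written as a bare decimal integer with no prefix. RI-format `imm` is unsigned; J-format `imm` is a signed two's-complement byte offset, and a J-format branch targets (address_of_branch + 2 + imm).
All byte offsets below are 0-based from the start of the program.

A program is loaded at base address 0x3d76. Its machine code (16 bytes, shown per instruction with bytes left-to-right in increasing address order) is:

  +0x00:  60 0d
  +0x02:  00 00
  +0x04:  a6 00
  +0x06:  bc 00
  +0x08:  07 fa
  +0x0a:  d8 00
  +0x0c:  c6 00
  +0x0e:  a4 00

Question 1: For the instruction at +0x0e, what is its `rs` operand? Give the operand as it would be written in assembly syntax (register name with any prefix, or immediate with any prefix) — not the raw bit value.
[0e] a4 00 → 0xa400
  op=0xa400>>11=0x14 ⇒ xor (RR)
  rd: (w>>9)&0x3=0x2 → $2
  rs: (w>>7)&0x3=0x0 → $0

$0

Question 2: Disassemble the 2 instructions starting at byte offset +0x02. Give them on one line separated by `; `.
off 0x02: read 00 00 as big → 0x0000
  top 5b → 0x0 → b [J]
  imm@[10:0]=0x0 ⇒ 0
off 0x04: read a6 00 as big → 0xa600
  top 5b → 0x14 → xor [RR]
  rd@[10:9]=0x3 ⇒ $3
  rs@[8:7]=0x0 ⇒ $0

b 0; xor $0, $3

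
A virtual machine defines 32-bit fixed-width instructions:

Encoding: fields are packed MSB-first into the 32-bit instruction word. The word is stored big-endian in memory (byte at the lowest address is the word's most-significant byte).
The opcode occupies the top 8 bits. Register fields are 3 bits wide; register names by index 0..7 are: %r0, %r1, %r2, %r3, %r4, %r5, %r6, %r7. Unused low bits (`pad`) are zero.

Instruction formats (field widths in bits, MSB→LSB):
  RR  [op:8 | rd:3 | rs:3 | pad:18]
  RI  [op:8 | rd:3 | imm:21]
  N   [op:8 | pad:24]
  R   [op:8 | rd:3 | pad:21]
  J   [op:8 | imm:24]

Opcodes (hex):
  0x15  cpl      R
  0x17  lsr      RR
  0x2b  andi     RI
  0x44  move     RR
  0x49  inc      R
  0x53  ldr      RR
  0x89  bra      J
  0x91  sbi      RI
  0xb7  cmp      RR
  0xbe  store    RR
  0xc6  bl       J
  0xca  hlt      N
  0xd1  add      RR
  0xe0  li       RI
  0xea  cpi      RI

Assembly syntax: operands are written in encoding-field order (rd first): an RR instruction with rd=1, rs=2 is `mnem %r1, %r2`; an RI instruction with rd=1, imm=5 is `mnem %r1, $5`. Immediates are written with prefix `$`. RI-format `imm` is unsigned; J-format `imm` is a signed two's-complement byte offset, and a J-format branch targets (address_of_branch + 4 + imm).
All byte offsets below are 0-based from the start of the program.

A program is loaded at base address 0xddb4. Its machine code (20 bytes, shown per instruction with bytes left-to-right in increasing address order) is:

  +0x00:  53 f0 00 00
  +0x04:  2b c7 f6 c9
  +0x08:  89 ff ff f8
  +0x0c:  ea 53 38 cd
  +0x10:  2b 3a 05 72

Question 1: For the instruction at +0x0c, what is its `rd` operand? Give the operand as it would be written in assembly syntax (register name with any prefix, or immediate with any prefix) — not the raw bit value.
%r2

off 0x0c: read ea 53 38 cd as big → 0xea5338cd
  opcode bits[31:24]=0xea: cpi/RI
  rd: (w>>21)&0x7=0x2 → %r2
  imm: (w>>0)&0x1fffff=0x1338cd → $1259725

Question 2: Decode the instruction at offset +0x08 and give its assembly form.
[08] 89 ff ff f8 → 0x89fffff8
  opcode bits[31:24]=0x89: bra/J
  [23:0] imm=16777208 (s24→-8) = $-8

bra $-8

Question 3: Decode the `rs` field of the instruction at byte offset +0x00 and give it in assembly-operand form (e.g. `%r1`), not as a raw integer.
@+00  big-endian(53 f0 00 00) = 0x53f00000
  op=0x53f00000>>24=0x53 ⇒ ldr (RR)
  rd@[23:21]=0x7 ⇒ %r7
  rs@[20:18]=0x4 ⇒ %r4

%r4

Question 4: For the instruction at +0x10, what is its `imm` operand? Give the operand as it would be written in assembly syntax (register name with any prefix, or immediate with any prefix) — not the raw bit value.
+0x10: 2b 3a 05 72 ⇒ word 0x2b3a0572 (big)
  top 8b → 0x2b → andi [RI]
  rd: (w>>21)&0x7=0x1 → %r1
  imm: (w>>0)&0x1fffff=0x1a0572 → $1705330

$1705330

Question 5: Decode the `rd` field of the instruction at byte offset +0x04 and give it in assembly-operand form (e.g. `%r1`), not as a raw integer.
%r6

[04] 2b c7 f6 c9 → 0x2bc7f6c9
  opcode bits[31:24]=0x2b: andi/RI
  rd: (w>>21)&0x7=0x6 → %r6
  imm: (w>>0)&0x1fffff=0x7f6c9 → $521929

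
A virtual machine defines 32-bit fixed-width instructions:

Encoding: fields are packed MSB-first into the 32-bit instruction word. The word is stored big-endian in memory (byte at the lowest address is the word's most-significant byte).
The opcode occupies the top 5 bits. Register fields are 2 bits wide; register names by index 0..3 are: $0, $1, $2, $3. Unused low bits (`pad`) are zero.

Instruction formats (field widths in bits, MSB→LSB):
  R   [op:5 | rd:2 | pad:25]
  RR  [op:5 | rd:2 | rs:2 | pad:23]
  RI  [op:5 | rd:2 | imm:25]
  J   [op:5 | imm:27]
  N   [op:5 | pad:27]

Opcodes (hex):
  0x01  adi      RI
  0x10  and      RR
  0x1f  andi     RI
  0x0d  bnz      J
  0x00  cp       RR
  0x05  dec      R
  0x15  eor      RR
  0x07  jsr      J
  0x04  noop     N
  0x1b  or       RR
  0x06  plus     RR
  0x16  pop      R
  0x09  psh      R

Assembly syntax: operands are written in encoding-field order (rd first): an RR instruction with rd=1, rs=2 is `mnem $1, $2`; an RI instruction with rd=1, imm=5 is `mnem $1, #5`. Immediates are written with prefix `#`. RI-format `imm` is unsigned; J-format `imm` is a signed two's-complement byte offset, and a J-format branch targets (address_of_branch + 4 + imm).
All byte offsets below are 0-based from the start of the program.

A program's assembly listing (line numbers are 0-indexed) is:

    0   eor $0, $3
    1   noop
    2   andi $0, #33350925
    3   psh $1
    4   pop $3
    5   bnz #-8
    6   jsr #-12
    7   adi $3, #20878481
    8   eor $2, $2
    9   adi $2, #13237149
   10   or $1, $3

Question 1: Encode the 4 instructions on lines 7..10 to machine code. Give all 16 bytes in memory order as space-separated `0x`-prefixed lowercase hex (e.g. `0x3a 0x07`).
7. adi fields op=0x1:5|rd=3:2|imm=20878481:25 → word 0f3e9491h → 0f 3e 94 91
8. eor fields op=0x15:5|rd=2:2|rs=2:2|pad=0:23 → word ad000000h → ad 00 00 00
9. adi fields op=0x1:5|rd=2:2|imm=13237149:25 → word 0cc9fb9dh → 0c c9 fb 9d
10. or fields op=0x1b:5|rd=1:2|rs=3:2|pad=0:23 → word db800000h → db 80 00 00

0x0f 0x3e 0x94 0x91 0xad 0x00 0x00 0x00 0x0c 0xc9 0xfb 0x9d 0xdb 0x80 0x00 0x00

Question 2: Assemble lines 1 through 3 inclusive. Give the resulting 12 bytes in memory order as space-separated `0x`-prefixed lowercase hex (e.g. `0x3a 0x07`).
0x20 0x00 0x00 0x00 0xf9 0xfc 0xe5 0x0d 0x4a 0x00 0x00 0x00

1. noop fields op=0x4:5|pad=0:27 → word 20000000h → 20 00 00 00
2. andi fields op=0x1f:5|rd=0:2|imm=33350925:25 → word f9fce50dh → f9 fc e5 0d
3. psh fields op=0x9:5|rd=1:2|pad=0:25 → word 4a000000h → 4a 00 00 00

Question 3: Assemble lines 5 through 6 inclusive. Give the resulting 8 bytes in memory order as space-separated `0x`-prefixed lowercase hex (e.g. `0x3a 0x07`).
0x6f 0xff 0xff 0xf8 0x3f 0xff 0xff 0xf4

5. bnz fields op=0xd:5|imm=-8:27 → word 6ffffff8h → 6f ff ff f8
6. jsr fields op=0x7:5|imm=-12:27 → word 3ffffff4h → 3f ff ff f4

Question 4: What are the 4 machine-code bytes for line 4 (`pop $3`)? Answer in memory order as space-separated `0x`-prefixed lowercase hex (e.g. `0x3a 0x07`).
line 4 (pop): pack op=0x16:5|rd=3:2|pad=0:25 = 0xb6000000; big→ b6 00 00 00

0xb6 0x00 0x00 0x00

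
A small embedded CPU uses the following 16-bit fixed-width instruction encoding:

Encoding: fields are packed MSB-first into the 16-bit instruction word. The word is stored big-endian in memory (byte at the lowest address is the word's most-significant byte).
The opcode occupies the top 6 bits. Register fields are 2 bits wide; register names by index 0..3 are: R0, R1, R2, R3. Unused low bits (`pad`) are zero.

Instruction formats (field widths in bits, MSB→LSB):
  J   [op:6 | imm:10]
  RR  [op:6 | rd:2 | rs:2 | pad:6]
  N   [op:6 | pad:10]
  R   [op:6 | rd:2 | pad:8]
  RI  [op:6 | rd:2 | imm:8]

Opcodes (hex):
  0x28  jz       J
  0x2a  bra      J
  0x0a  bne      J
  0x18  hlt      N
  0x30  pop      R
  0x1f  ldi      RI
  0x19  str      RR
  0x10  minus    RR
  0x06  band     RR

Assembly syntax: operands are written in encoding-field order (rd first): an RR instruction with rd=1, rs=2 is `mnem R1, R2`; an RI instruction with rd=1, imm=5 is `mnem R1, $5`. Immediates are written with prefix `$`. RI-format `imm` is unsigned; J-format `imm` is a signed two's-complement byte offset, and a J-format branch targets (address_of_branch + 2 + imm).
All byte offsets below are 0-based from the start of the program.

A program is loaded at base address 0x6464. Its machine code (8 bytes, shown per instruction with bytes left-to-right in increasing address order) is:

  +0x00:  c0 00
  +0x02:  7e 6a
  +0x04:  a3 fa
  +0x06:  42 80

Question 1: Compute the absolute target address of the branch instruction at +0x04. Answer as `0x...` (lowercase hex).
0x6464

@+04  big-endian(a3 fa) = 0xa3fa
  top 6b → 0x28 → jz [J]
  imm@[9:0]=0x3fa (s10→-6) ⇒ $-6
  target = base 0x6464 + off 0x04 + 2 + imm -6 = 0x6464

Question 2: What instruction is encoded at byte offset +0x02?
ldi R2, $106

off 0x02: read 7e 6a as big → 0x7e6a
  top 6b → 0x1f → ldi [RI]
  rd: (w>>8)&0x3=0x2 → R2
  imm: (w>>0)&0xff=0x6a → $106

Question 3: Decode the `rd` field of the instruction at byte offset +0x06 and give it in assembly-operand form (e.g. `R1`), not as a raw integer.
off 0x06: read 42 80 as big → 0x4280
  opcode bits[15:10]=0x10: minus/RR
  [9:8] rd=2 = R2
  [7:6] rs=2 = R2

R2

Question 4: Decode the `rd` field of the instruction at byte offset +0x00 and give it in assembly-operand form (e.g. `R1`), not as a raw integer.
+0x00: c0 00 ⇒ word 0xc000 (big)
  opcode bits[15:10]=0x30: pop/R
  rd@[9:8]=0x0 ⇒ R0

R0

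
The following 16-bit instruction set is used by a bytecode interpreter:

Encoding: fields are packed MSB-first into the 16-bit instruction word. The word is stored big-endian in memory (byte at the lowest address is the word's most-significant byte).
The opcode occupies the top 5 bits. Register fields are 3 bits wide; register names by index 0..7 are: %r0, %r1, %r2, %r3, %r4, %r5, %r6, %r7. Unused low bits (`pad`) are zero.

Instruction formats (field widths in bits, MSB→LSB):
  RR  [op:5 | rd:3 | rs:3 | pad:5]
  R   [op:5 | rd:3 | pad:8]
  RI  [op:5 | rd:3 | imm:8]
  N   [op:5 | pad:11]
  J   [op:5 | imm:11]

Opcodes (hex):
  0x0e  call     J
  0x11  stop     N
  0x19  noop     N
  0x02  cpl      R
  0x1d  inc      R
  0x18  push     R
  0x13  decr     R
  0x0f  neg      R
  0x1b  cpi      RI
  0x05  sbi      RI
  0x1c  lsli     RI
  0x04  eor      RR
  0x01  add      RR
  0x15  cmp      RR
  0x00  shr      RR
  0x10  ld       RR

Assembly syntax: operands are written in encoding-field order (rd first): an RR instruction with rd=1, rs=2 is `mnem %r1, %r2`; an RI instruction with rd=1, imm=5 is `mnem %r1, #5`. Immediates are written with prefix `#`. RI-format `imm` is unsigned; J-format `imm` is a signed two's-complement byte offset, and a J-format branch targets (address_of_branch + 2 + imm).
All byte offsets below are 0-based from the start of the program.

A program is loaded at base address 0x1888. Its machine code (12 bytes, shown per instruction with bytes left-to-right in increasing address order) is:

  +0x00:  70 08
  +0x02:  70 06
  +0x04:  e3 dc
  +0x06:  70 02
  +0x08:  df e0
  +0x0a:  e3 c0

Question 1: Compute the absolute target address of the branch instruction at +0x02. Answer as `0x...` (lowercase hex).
+0x02: 70 06 ⇒ word 0x7006 (big)
  opcode bits[15:11]=0xe: call/J
  [10:0] imm=6 = #6
  target = base 0x1888 + off 0x02 + 2 + imm 6 = 0x1892

0x1892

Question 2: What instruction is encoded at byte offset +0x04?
+0x04: e3 dc ⇒ word 0xe3dc (big)
  opcode bits[15:11]=0x1c: lsli/RI
  [10:8] rd=3 = %r3
  [7:0] imm=220 = #220

lsli %r3, #220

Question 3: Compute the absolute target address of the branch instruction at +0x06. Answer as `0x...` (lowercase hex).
0x1892

+0x06: 70 02 ⇒ word 0x7002 (big)
  op=0x7002>>11=0xe ⇒ call (J)
  imm@[10:0]=0x2 ⇒ #2
  target = base 0x1888 + off 0x06 + 2 + imm 2 = 0x1892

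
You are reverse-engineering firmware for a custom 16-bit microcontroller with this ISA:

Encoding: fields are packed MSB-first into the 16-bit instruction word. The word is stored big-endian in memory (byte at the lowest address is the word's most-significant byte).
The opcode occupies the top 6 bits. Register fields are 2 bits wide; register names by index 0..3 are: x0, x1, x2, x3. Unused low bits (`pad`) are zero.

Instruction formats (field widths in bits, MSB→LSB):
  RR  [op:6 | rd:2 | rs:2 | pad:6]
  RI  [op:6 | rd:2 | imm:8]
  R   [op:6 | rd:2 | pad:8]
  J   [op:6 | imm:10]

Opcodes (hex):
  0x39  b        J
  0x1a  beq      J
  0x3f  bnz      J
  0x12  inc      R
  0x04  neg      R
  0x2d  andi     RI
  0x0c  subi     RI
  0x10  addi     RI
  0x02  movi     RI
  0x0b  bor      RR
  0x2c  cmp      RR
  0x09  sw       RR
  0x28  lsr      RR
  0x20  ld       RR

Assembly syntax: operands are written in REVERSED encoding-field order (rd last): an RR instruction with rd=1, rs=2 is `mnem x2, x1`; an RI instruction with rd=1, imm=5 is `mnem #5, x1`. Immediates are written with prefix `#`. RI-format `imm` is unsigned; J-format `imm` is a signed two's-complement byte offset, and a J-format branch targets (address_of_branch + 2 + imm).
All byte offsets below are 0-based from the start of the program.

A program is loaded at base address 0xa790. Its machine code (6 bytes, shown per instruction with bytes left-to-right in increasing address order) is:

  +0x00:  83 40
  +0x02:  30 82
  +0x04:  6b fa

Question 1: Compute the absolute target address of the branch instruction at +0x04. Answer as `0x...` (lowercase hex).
0xa790

+0x04: 6b fa ⇒ word 0x6bfa (big)
  op=0x6bfa>>10=0x1a ⇒ beq (J)
  [9:0] imm=1018 (s10→-6) = #-6
  target = base 0xa790 + off 0x04 + 2 + imm -6 = 0xa790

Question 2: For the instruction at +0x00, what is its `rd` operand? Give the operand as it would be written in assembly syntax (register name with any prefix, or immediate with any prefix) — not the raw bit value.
x3

[00] 83 40 → 0x8340
  op=0x8340>>10=0x20 ⇒ ld (RR)
  rd@[9:8]=0x3 ⇒ x3
  rs@[7:6]=0x1 ⇒ x1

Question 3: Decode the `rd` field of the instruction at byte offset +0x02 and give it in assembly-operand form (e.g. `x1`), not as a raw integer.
x0

+0x02: 30 82 ⇒ word 0x3082 (big)
  opcode bits[15:10]=0xc: subi/RI
  rd: (w>>8)&0x3=0x0 → x0
  imm: (w>>0)&0xff=0x82 → #130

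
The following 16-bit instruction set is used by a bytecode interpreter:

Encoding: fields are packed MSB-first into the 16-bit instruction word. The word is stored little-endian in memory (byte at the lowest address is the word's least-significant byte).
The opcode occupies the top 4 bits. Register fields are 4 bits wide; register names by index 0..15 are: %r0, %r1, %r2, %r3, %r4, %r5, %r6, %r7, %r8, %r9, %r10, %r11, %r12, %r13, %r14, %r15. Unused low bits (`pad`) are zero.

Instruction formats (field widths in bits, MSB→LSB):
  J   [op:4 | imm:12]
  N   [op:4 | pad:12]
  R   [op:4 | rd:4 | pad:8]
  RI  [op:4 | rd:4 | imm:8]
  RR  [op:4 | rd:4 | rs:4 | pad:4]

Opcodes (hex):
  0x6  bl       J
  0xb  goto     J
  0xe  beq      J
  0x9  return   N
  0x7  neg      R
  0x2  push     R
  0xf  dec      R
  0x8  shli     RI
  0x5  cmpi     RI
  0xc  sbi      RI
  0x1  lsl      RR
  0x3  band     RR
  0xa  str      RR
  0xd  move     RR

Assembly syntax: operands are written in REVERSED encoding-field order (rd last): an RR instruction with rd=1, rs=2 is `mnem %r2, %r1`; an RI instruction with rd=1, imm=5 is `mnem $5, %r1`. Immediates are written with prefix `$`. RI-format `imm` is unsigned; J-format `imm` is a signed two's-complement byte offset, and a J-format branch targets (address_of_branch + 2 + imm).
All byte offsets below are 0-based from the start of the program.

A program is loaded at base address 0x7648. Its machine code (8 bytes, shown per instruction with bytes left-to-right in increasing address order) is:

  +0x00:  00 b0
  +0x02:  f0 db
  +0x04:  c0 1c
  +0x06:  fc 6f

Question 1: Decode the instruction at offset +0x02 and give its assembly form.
@+02  little-endian(f0 db) = 0xdbf0
  op=0xdbf0>>12=0xd ⇒ move (RR)
  rd: (w>>8)&0xf=0xb → %r11
  rs: (w>>4)&0xf=0xf → %r15

move %r15, %r11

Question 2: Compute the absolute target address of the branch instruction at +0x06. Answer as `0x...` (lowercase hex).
0x764c

@+06  little-endian(fc 6f) = 0x6ffc
  opcode bits[15:12]=0x6: bl/J
  imm: (w>>0)&0xfff=0xffc (s12→-4) → $-4
  target = base 0x7648 + off 0x06 + 2 + imm -4 = 0x764c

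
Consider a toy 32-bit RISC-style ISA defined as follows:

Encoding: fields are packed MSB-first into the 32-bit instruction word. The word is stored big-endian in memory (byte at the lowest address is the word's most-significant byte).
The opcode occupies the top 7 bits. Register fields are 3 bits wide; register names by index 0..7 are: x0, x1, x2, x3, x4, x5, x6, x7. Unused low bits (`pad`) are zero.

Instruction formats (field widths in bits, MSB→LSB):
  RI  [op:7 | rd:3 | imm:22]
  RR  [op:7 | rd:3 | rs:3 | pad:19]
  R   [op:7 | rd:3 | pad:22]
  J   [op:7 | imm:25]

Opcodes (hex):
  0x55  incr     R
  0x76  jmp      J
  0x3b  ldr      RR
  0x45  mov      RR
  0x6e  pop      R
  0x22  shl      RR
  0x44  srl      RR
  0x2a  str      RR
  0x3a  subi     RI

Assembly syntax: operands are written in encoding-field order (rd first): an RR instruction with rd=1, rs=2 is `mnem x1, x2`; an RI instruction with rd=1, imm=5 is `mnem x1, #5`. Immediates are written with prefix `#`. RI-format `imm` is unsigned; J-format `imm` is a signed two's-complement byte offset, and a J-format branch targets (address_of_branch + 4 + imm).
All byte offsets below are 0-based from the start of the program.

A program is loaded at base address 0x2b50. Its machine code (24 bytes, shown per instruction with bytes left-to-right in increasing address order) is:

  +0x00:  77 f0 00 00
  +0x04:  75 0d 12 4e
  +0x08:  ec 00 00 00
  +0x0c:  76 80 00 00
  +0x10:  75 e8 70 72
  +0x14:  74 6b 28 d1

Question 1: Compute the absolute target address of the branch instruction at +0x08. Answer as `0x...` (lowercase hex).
@+08  big-endian(ec 00 00 00) = 0xec000000
  opcode bits[31:25]=0x76: jmp/J
  imm@[24:0]=0x0 ⇒ #0
  target = base 0x2b50 + off 0x08 + 4 + imm 0 = 0x2b5c

0x2b5c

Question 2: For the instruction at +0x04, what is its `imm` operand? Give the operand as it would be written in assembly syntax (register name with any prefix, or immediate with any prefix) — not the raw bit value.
@+04  big-endian(75 0d 12 4e) = 0x750d124e
  op=0x750d124e>>25=0x3a ⇒ subi (RI)
  rd: (w>>22)&0x7=0x4 → x4
  imm: (w>>0)&0x3fffff=0xd124e → #856654

#856654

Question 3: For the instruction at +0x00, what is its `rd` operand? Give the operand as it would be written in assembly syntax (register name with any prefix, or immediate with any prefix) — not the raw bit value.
x7

[00] 77 f0 00 00 → 0x77f00000
  opcode bits[31:25]=0x3b: ldr/RR
  [24:22] rd=7 = x7
  [21:19] rs=6 = x6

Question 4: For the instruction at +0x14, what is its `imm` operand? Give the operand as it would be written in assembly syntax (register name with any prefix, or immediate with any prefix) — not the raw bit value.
#2828497

@+14  big-endian(74 6b 28 d1) = 0x746b28d1
  opcode bits[31:25]=0x3a: subi/RI
  rd: (w>>22)&0x7=0x1 → x1
  imm: (w>>0)&0x3fffff=0x2b28d1 → #2828497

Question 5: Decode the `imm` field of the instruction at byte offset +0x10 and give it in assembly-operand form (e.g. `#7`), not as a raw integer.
+0x10: 75 e8 70 72 ⇒ word 0x75e87072 (big)
  top 7b → 0x3a → subi [RI]
  rd@[24:22]=0x7 ⇒ x7
  imm@[21:0]=0x287072 ⇒ #2650226

#2650226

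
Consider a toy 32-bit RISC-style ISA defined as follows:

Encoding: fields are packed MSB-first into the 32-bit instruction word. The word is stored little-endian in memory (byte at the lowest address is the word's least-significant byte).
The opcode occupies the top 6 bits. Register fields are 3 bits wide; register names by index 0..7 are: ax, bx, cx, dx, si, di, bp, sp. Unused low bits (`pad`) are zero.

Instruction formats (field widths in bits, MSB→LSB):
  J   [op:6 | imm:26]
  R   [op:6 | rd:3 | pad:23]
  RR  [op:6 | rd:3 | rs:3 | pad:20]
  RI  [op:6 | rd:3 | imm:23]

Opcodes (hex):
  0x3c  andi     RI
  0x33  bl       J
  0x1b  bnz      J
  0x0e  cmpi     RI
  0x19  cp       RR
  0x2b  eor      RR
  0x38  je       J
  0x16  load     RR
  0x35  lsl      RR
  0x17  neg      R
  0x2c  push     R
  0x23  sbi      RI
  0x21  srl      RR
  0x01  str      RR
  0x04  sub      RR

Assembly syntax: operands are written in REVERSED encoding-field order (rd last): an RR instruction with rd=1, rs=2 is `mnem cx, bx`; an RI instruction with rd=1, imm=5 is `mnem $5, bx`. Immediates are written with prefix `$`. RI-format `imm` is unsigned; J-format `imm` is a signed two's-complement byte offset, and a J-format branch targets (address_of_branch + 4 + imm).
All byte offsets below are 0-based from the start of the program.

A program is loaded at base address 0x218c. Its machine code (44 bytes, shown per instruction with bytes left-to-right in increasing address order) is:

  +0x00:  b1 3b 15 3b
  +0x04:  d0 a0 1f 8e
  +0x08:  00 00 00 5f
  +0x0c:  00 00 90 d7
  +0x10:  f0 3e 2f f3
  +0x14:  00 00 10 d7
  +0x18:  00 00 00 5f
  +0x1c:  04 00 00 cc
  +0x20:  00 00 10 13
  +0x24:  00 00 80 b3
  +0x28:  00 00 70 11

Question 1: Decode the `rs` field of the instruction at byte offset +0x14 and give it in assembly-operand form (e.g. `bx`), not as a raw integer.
bx

+0x14: 00 00 10 d7 ⇒ word 0xd7100000 (little)
  opcode bits[31:26]=0x35: lsl/RR
  [25:23] rd=6 = bp
  [22:20] rs=1 = bx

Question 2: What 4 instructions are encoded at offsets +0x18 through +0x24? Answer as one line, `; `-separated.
off 0x18: read 00 00 00 5f as little → 0x5f000000
  top 6b → 0x17 → neg [R]
  rd@[25:23]=0x6 ⇒ bp
off 0x1c: read 04 00 00 cc as little → 0xcc000004
  top 6b → 0x33 → bl [J]
  imm@[25:0]=0x4 ⇒ $4
off 0x20: read 00 00 10 13 as little → 0x13100000
  top 6b → 0x4 → sub [RR]
  rd@[25:23]=0x6 ⇒ bp
  rs@[22:20]=0x1 ⇒ bx
off 0x24: read 00 00 80 b3 as little → 0xb3800000
  top 6b → 0x2c → push [R]
  rd@[25:23]=0x7 ⇒ sp

neg bp; bl $4; sub bx, bp; push sp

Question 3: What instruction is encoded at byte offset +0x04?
sbi $2072784, si

+0x04: d0 a0 1f 8e ⇒ word 0x8e1fa0d0 (little)
  op=0x8e1fa0d0>>26=0x23 ⇒ sbi (RI)
  rd: (w>>23)&0x7=0x4 → si
  imm: (w>>0)&0x7fffff=0x1fa0d0 → $2072784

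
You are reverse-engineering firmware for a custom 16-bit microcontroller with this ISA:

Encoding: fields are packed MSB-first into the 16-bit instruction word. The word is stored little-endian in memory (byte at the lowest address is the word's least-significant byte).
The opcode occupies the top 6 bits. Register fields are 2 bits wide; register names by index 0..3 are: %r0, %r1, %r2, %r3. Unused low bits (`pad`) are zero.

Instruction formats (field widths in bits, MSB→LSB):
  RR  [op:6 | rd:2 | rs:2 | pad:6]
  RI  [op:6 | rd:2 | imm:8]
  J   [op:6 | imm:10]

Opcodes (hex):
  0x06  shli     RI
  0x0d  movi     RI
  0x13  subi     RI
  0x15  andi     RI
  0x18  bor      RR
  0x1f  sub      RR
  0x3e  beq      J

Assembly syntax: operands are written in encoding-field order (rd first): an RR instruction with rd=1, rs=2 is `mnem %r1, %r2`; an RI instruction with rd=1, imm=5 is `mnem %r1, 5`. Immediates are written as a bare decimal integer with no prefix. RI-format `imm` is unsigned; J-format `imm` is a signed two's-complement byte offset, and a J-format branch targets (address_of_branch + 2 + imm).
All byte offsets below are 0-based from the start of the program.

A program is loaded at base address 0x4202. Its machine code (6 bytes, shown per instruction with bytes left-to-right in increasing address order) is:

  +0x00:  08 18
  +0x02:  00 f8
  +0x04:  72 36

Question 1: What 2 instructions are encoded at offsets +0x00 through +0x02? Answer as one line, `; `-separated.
[00] 08 18 → 0x1808
  top 6b → 0x6 → shli [RI]
  [9:8] rd=0 = %r0
  [7:0] imm=8 = 8
[02] 00 f8 → 0xf800
  top 6b → 0x3e → beq [J]
  [9:0] imm=0 = 0

shli %r0, 8; beq 0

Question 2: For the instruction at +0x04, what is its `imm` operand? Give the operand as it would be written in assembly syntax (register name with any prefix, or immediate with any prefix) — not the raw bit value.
+0x04: 72 36 ⇒ word 0x3672 (little)
  top 6b → 0xd → movi [RI]
  [9:8] rd=2 = %r2
  [7:0] imm=114 = 114

114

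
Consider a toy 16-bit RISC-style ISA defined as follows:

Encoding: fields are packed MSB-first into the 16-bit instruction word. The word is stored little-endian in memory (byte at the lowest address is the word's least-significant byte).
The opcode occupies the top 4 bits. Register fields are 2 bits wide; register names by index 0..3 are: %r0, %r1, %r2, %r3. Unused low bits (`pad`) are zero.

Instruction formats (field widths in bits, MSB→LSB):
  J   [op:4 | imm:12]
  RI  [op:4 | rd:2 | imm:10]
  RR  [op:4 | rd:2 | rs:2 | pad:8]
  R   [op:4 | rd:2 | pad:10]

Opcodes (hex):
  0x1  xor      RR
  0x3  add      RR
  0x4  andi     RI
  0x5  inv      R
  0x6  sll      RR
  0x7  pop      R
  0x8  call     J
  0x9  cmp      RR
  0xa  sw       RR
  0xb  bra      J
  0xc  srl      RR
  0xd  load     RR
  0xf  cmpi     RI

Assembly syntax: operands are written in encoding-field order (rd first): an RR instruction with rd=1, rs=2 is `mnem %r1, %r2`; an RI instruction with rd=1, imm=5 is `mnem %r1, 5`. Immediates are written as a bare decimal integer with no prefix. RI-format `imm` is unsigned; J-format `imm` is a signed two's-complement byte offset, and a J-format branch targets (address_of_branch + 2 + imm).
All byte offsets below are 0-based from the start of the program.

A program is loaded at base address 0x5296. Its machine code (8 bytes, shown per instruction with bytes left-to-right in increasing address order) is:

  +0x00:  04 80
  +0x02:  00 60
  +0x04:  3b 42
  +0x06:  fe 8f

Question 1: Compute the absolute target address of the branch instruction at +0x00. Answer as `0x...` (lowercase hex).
@+00  little-endian(04 80) = 0x8004
  top 4b → 0x8 → call [J]
  [11:0] imm=4 = 4
  target = base 0x5296 + off 0x00 + 2 + imm 4 = 0x529c

0x529c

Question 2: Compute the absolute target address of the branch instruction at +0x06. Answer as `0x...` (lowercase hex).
off 0x06: read fe 8f as little → 0x8ffe
  op=0x8ffe>>12=0x8 ⇒ call (J)
  imm@[11:0]=0xffe (s12→-2) ⇒ -2
  target = base 0x5296 + off 0x06 + 2 + imm -2 = 0x529c

0x529c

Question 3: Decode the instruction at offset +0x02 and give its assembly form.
off 0x02: read 00 60 as little → 0x6000
  top 4b → 0x6 → sll [RR]
  rd@[11:10]=0x0 ⇒ %r0
  rs@[9:8]=0x0 ⇒ %r0

sll %r0, %r0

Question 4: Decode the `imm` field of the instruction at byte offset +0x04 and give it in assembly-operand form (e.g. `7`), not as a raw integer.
571

[04] 3b 42 → 0x423b
  opcode bits[15:12]=0x4: andi/RI
  rd@[11:10]=0x0 ⇒ %r0
  imm@[9:0]=0x23b ⇒ 571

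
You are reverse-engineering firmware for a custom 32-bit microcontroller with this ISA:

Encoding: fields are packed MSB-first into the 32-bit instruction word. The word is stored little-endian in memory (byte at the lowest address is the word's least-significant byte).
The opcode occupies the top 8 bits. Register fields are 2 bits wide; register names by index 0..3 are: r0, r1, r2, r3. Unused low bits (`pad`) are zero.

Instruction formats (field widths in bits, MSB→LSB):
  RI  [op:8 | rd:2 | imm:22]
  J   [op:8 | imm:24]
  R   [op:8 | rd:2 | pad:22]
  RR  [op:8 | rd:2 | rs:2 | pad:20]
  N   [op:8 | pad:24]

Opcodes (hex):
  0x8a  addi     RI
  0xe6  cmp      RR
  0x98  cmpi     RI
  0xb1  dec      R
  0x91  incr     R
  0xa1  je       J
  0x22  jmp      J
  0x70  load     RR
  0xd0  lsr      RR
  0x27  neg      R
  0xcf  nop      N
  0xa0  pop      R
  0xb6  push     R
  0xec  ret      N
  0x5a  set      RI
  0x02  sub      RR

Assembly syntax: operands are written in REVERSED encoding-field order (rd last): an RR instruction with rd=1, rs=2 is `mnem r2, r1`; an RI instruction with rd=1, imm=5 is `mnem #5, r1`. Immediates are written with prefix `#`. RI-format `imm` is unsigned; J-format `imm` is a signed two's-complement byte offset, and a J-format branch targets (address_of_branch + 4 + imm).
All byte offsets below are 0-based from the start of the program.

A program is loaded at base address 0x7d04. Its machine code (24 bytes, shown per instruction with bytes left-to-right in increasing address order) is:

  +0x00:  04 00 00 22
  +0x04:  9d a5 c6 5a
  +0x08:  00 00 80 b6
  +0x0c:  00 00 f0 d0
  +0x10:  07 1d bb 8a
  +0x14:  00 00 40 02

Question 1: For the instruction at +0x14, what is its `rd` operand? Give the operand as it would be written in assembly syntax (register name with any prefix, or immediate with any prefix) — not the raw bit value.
+0x14: 00 00 40 02 ⇒ word 0x02400000 (little)
  opcode bits[31:24]=0x2: sub/RR
  [23:22] rd=1 = r1
  [21:20] rs=0 = r0

r1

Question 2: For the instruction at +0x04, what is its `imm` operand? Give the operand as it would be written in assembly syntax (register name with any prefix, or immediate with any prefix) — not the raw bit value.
#435613

+0x04: 9d a5 c6 5a ⇒ word 0x5ac6a59d (little)
  top 8b → 0x5a → set [RI]
  rd@[23:22]=0x3 ⇒ r3
  imm@[21:0]=0x6a59d ⇒ #435613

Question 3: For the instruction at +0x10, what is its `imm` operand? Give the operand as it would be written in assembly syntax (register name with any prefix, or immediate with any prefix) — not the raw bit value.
+0x10: 07 1d bb 8a ⇒ word 0x8abb1d07 (little)
  top 8b → 0x8a → addi [RI]
  rd: (w>>22)&0x3=0x2 → r2
  imm: (w>>0)&0x3fffff=0x3b1d07 → #3874055

#3874055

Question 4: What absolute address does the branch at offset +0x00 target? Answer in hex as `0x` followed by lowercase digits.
0x7d0c

[00] 04 00 00 22 → 0x22000004
  opcode bits[31:24]=0x22: jmp/J
  [23:0] imm=4 = #4
  target = base 0x7d04 + off 0x00 + 4 + imm 4 = 0x7d0c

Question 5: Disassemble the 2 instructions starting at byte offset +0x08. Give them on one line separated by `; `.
push r2; lsr r3, r3

+0x08: 00 00 80 b6 ⇒ word 0xb6800000 (little)
  op=0xb6800000>>24=0xb6 ⇒ push (R)
  [23:22] rd=2 = r2
+0x0c: 00 00 f0 d0 ⇒ word 0xd0f00000 (little)
  op=0xd0f00000>>24=0xd0 ⇒ lsr (RR)
  [23:22] rd=3 = r3
  [21:20] rs=3 = r3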